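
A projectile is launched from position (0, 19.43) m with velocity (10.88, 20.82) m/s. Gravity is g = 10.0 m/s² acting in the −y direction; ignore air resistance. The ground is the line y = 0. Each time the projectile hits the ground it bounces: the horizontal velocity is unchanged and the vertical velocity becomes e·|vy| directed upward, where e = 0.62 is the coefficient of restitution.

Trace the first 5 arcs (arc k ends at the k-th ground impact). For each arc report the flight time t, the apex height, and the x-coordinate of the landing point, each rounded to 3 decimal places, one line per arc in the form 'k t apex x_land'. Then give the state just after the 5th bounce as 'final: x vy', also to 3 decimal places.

1 4.949 41.104 53.847
2 3.555 15.800 92.529
3 2.204 6.074 116.511
4 1.367 2.335 131.381
5 0.847 0.897 140.600
final: 140.600 2.627

Arc 1: start y=19.430, vy=20.820 → t=4.949, apex=41.104, x_land=53.847, impact vy=-28.672
  bounce: vy ← 0.62·28.672 = 17.777
Arc 2: start y=0.000, vy=17.777 → t=3.555, apex=15.800, x_land=92.529, impact vy=-17.777
  bounce: vy ← 0.62·17.777 = 11.021
Arc 3: start y=0.000, vy=11.021 → t=2.204, apex=6.074, x_land=116.511, impact vy=-11.021
  bounce: vy ← 0.62·11.021 = 6.833
Arc 4: start y=0.000, vy=6.833 → t=1.367, apex=2.335, x_land=131.381, impact vy=-6.833
  bounce: vy ← 0.62·6.833 = 4.237
Arc 5: start y=0.000, vy=4.237 → t=0.847, apex=0.897, x_land=140.600, impact vy=-4.237
  bounce: vy ← 0.62·4.237 = 2.627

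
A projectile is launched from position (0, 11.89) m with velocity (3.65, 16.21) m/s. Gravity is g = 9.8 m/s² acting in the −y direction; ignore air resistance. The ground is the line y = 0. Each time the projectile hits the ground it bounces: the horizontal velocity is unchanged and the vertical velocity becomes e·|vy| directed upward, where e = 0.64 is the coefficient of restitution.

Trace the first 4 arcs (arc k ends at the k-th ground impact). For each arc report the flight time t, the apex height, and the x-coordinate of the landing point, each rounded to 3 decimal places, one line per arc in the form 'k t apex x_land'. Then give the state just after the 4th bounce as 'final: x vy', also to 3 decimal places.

Arc 1: start y=11.890, vy=16.210 → t=3.926, apex=25.296, x_land=14.331, impact vy=-22.267
  bounce: vy ← 0.64·22.267 = 14.251
Arc 2: start y=0.000, vy=14.251 → t=2.908, apex=10.361, x_land=24.946, impact vy=-14.251
  bounce: vy ← 0.64·14.251 = 9.120
Arc 3: start y=0.000, vy=9.120 → t=1.861, apex=4.244, x_land=31.740, impact vy=-9.120
  bounce: vy ← 0.64·9.120 = 5.837
Arc 4: start y=0.000, vy=5.837 → t=1.191, apex=1.738, x_land=36.088, impact vy=-5.837
  bounce: vy ← 0.64·5.837 = 3.736

1 3.926 25.296 14.331
2 2.908 10.361 24.946
3 1.861 4.244 31.740
4 1.191 1.738 36.088
final: 36.088 3.736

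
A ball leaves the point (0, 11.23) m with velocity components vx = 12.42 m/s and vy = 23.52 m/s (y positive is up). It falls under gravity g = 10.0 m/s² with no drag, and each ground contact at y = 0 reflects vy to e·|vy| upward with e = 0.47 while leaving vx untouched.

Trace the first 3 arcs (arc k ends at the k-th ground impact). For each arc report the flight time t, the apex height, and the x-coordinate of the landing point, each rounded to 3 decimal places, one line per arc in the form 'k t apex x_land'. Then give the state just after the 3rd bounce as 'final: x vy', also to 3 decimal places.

1 5.141 38.890 63.850
2 2.622 8.591 96.410
3 1.232 1.898 111.713
final: 111.713 2.896

Arc 1: start y=11.230, vy=23.520 → t=5.141, apex=38.890, x_land=63.850, impact vy=-27.889
  bounce: vy ← 0.47·27.889 = 13.108
Arc 2: start y=0.000, vy=13.108 → t=2.622, apex=8.591, x_land=96.410, impact vy=-13.108
  bounce: vy ← 0.47·13.108 = 6.161
Arc 3: start y=0.000, vy=6.161 → t=1.232, apex=1.898, x_land=111.713, impact vy=-6.161
  bounce: vy ← 0.47·6.161 = 2.896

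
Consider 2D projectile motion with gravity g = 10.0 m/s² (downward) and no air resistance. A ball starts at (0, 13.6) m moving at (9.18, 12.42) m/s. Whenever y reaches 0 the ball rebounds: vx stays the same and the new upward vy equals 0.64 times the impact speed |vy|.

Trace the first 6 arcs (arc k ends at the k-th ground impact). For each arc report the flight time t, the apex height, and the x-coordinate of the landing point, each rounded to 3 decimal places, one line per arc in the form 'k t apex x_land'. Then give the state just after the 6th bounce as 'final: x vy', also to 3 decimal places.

1 3.307 21.313 30.355
2 2.643 8.730 54.614
3 1.691 3.576 70.141
4 1.082 1.465 80.078
5 0.693 0.600 86.437
6 0.443 0.246 90.507
final: 90.507 1.419

Arc 1: start y=13.600, vy=12.420 → t=3.307, apex=21.313, x_land=30.355, impact vy=-20.646
  bounce: vy ← 0.64·20.646 = 13.213
Arc 2: start y=0.000, vy=13.213 → t=2.643, apex=8.730, x_land=54.614, impact vy=-13.213
  bounce: vy ← 0.64·13.213 = 8.457
Arc 3: start y=0.000, vy=8.457 → t=1.691, apex=3.576, x_land=70.141, impact vy=-8.457
  bounce: vy ← 0.64·8.457 = 5.412
Arc 4: start y=0.000, vy=5.412 → t=1.082, apex=1.465, x_land=80.078, impact vy=-5.412
  bounce: vy ← 0.64·5.412 = 3.464
Arc 5: start y=0.000, vy=3.464 → t=0.693, apex=0.600, x_land=86.437, impact vy=-3.464
  bounce: vy ← 0.64·3.464 = 2.217
Arc 6: start y=0.000, vy=2.217 → t=0.443, apex=0.246, x_land=90.507, impact vy=-2.217
  bounce: vy ← 0.64·2.217 = 1.419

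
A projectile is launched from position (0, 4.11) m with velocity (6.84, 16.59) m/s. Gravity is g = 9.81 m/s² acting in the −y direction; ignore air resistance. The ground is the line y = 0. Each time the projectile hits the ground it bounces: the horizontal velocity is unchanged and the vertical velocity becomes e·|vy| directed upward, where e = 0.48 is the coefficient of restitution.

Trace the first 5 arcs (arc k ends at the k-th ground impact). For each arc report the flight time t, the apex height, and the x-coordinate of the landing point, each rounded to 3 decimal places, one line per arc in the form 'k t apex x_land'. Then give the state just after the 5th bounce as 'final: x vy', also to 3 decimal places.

Arc 1: start y=4.110, vy=16.590 → t=3.614, apex=18.138, x_land=24.721, impact vy=-18.864
  bounce: vy ← 0.48·18.864 = 9.055
Arc 2: start y=0.000, vy=9.055 → t=1.846, apex=4.179, x_land=37.348, impact vy=-9.055
  bounce: vy ← 0.48·9.055 = 4.346
Arc 3: start y=0.000, vy=4.346 → t=0.886, apex=0.963, x_land=43.409, impact vy=-4.346
  bounce: vy ← 0.48·4.346 = 2.086
Arc 4: start y=0.000, vy=2.086 → t=0.425, apex=0.222, x_land=46.318, impact vy=-2.086
  bounce: vy ← 0.48·2.086 = 1.001
Arc 5: start y=0.000, vy=1.001 → t=0.204, apex=0.051, x_land=47.714, impact vy=-1.001
  bounce: vy ← 0.48·1.001 = 0.481

1 3.614 18.138 24.721
2 1.846 4.179 37.348
3 0.886 0.963 43.409
4 0.425 0.222 46.318
5 0.204 0.051 47.714
final: 47.714 0.481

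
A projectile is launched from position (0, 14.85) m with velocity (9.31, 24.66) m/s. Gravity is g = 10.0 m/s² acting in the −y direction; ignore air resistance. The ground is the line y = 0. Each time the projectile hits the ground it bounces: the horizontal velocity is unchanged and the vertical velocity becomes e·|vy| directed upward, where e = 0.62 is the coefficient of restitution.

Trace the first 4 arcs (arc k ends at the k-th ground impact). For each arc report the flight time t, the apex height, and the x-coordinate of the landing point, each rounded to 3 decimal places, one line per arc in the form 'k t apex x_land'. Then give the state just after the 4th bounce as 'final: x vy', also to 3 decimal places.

Arc 1: start y=14.850, vy=24.660 → t=5.475, apex=45.256, x_land=50.968, impact vy=-30.085
  bounce: vy ← 0.62·30.085 = 18.653
Arc 2: start y=0.000, vy=18.653 → t=3.731, apex=17.396, x_land=85.699, impact vy=-18.653
  bounce: vy ← 0.62·18.653 = 11.565
Arc 3: start y=0.000, vy=11.565 → t=2.313, apex=6.687, x_land=107.233, impact vy=-11.565
  bounce: vy ← 0.62·11.565 = 7.170
Arc 4: start y=0.000, vy=7.170 → t=1.434, apex=2.571, x_land=120.584, impact vy=-7.170
  bounce: vy ← 0.62·7.170 = 4.445

1 5.475 45.256 50.968
2 3.731 17.396 85.699
3 2.313 6.687 107.233
4 1.434 2.571 120.584
final: 120.584 4.445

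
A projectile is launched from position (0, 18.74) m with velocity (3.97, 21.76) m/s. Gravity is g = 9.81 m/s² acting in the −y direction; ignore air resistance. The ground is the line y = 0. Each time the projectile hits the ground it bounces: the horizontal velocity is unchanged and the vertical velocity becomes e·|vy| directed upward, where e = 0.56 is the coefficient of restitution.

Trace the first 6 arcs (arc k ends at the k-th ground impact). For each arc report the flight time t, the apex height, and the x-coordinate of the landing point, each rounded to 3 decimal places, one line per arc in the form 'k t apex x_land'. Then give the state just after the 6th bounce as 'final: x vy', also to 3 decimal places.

1 5.175 42.873 20.543
2 3.311 13.445 33.689
3 1.854 4.216 41.051
4 1.038 1.322 45.173
5 0.582 0.415 47.482
6 0.326 0.130 48.774
final: 48.774 0.894

Arc 1: start y=18.740, vy=21.760 → t=5.175, apex=42.873, x_land=20.543, impact vy=-29.003
  bounce: vy ← 0.56·29.003 = 16.242
Arc 2: start y=0.000, vy=16.242 → t=3.311, apex=13.445, x_land=33.689, impact vy=-16.242
  bounce: vy ← 0.56·16.242 = 9.095
Arc 3: start y=0.000, vy=9.095 → t=1.854, apex=4.216, x_land=41.051, impact vy=-9.095
  bounce: vy ← 0.56·9.095 = 5.093
Arc 4: start y=0.000, vy=5.093 → t=1.038, apex=1.322, x_land=45.173, impact vy=-5.093
  bounce: vy ← 0.56·5.093 = 2.852
Arc 5: start y=0.000, vy=2.852 → t=0.582, apex=0.415, x_land=47.482, impact vy=-2.852
  bounce: vy ← 0.56·2.852 = 1.597
Arc 6: start y=0.000, vy=1.597 → t=0.326, apex=0.130, x_land=48.774, impact vy=-1.597
  bounce: vy ← 0.56·1.597 = 0.894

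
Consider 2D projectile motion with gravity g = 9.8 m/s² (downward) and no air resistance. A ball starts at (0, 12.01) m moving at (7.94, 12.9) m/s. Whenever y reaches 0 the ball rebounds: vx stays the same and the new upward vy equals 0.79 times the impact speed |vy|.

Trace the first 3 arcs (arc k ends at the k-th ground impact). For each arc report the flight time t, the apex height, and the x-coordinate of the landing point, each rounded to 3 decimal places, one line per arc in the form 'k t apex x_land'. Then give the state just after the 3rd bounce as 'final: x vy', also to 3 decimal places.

1 3.362 20.500 26.692
2 3.232 12.794 52.352
3 2.553 7.985 72.624
final: 72.624 9.883

Arc 1: start y=12.010, vy=12.900 → t=3.362, apex=20.500, x_land=26.692, impact vy=-20.045
  bounce: vy ← 0.79·20.045 = 15.836
Arc 2: start y=0.000, vy=15.836 → t=3.232, apex=12.794, x_land=52.352, impact vy=-15.836
  bounce: vy ← 0.79·15.836 = 12.510
Arc 3: start y=0.000, vy=12.510 → t=2.553, apex=7.985, x_land=72.624, impact vy=-12.510
  bounce: vy ← 0.79·12.510 = 9.883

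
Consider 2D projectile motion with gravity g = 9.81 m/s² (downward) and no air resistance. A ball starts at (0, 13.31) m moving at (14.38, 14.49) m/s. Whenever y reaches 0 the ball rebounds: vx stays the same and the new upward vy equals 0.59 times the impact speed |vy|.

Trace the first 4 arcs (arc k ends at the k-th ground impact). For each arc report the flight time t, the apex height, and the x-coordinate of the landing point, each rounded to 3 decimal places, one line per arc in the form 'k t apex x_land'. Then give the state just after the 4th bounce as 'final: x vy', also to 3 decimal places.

1 3.690 24.011 53.056
2 2.611 8.358 90.599
3 1.540 2.910 112.750
4 0.909 1.013 125.818
final: 125.818 2.630

Arc 1: start y=13.310, vy=14.490 → t=3.690, apex=24.011, x_land=53.056, impact vy=-21.705
  bounce: vy ← 0.59·21.705 = 12.806
Arc 2: start y=0.000, vy=12.806 → t=2.611, apex=8.358, x_land=90.599, impact vy=-12.806
  bounce: vy ← 0.59·12.806 = 7.555
Arc 3: start y=0.000, vy=7.555 → t=1.540, apex=2.910, x_land=112.750, impact vy=-7.555
  bounce: vy ← 0.59·7.555 = 4.458
Arc 4: start y=0.000, vy=4.458 → t=0.909, apex=1.013, x_land=125.818, impact vy=-4.458
  bounce: vy ← 0.59·4.458 = 2.630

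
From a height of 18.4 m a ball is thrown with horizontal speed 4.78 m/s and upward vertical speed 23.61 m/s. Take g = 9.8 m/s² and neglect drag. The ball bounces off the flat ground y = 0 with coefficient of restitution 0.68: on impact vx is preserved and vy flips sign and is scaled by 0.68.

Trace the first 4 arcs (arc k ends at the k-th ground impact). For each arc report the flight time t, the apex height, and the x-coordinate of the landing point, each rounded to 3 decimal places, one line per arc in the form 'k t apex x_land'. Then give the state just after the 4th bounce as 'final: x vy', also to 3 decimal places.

1 5.501 46.840 26.295
2 4.205 21.659 46.394
3 2.859 10.015 60.061
4 1.944 4.631 69.355
final: 69.355 6.478

Arc 1: start y=18.400, vy=23.610 → t=5.501, apex=46.840, x_land=26.295, impact vy=-30.300
  bounce: vy ← 0.68·30.300 = 20.604
Arc 2: start y=0.000, vy=20.604 → t=4.205, apex=21.659, x_land=46.394, impact vy=-20.604
  bounce: vy ← 0.68·20.604 = 14.011
Arc 3: start y=0.000, vy=14.011 → t=2.859, apex=10.015, x_land=60.061, impact vy=-14.011
  bounce: vy ← 0.68·14.011 = 9.527
Arc 4: start y=0.000, vy=9.527 → t=1.944, apex=4.631, x_land=69.355, impact vy=-9.527
  bounce: vy ← 0.68·9.527 = 6.478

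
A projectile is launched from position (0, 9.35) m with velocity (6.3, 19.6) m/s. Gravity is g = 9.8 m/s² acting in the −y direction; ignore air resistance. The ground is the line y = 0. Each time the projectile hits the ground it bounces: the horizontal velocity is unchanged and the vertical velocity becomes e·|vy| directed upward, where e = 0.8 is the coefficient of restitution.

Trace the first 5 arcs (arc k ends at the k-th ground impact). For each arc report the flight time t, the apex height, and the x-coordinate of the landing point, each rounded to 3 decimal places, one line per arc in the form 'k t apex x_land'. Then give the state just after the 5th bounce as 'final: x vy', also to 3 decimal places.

Arc 1: start y=9.350, vy=19.600 → t=4.431, apex=28.950, x_land=27.913, impact vy=-23.821
  bounce: vy ← 0.8·23.821 = 19.056
Arc 2: start y=0.000, vy=19.056 → t=3.889, apex=18.528, x_land=52.414, impact vy=-19.056
  bounce: vy ← 0.8·19.056 = 15.245
Arc 3: start y=0.000, vy=15.245 → t=3.111, apex=11.858, x_land=72.015, impact vy=-15.245
  bounce: vy ← 0.8·15.245 = 12.196
Arc 4: start y=0.000, vy=12.196 → t=2.489, apex=7.589, x_land=87.696, impact vy=-12.196
  bounce: vy ← 0.8·12.196 = 9.757
Arc 5: start y=0.000, vy=9.757 → t=1.991, apex=4.857, x_land=100.241, impact vy=-9.757
  bounce: vy ← 0.8·9.757 = 7.806

1 4.431 28.950 27.913
2 3.889 18.528 52.414
3 3.111 11.858 72.015
4 2.489 7.589 87.696
5 1.991 4.857 100.241
final: 100.241 7.806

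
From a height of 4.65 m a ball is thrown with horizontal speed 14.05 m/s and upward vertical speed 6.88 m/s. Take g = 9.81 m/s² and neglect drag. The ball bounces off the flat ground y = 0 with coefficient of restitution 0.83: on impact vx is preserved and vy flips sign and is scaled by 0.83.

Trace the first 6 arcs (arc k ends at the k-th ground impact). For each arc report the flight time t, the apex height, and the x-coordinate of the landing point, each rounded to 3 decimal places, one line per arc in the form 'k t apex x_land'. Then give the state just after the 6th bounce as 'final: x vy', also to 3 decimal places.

1 1.901 7.063 26.713
2 1.992 4.865 54.699
3 1.653 3.352 77.928
4 1.372 2.309 97.208
5 1.139 1.591 113.210
6 0.945 1.096 126.492
final: 126.492 3.849

Arc 1: start y=4.650, vy=6.880 → t=1.901, apex=7.063, x_land=26.713, impact vy=-11.771
  bounce: vy ← 0.83·11.771 = 9.770
Arc 2: start y=0.000, vy=9.770 → t=1.992, apex=4.865, x_land=54.699, impact vy=-9.770
  bounce: vy ← 0.83·9.770 = 8.109
Arc 3: start y=0.000, vy=8.109 → t=1.653, apex=3.352, x_land=77.928, impact vy=-8.109
  bounce: vy ← 0.83·8.109 = 6.731
Arc 4: start y=0.000, vy=6.731 → t=1.372, apex=2.309, x_land=97.208, impact vy=-6.731
  bounce: vy ← 0.83·6.731 = 5.587
Arc 5: start y=0.000, vy=5.587 → t=1.139, apex=1.591, x_land=113.210, impact vy=-5.587
  bounce: vy ← 0.83·5.587 = 4.637
Arc 6: start y=0.000, vy=4.637 → t=0.945, apex=1.096, x_land=126.492, impact vy=-4.637
  bounce: vy ← 0.83·4.637 = 3.849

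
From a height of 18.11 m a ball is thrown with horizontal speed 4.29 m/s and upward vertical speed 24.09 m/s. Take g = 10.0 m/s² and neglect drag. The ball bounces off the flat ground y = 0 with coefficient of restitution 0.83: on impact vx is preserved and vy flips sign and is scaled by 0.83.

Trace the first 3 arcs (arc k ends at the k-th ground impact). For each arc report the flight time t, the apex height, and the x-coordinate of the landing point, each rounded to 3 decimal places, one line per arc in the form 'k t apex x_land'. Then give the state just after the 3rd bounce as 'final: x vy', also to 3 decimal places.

1 5.479 47.126 23.505
2 5.096 32.465 45.368
3 4.230 22.365 63.515
final: 63.515 17.554

Arc 1: start y=18.110, vy=24.090 → t=5.479, apex=47.126, x_land=23.505, impact vy=-30.701
  bounce: vy ← 0.83·30.701 = 25.482
Arc 2: start y=0.000, vy=25.482 → t=5.096, apex=32.465, x_land=45.368, impact vy=-25.482
  bounce: vy ← 0.83·25.482 = 21.150
Arc 3: start y=0.000, vy=21.150 → t=4.230, apex=22.365, x_land=63.515, impact vy=-21.150
  bounce: vy ← 0.83·21.150 = 17.554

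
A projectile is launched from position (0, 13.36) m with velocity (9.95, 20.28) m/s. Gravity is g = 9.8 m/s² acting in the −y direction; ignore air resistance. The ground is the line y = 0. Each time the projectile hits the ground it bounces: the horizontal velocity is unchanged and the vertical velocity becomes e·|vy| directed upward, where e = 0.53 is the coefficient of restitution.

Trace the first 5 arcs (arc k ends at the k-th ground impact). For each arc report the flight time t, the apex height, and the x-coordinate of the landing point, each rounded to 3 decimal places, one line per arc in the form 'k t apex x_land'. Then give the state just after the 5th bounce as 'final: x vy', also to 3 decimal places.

1 4.717 34.344 46.932
2 2.806 9.647 74.855
3 1.487 2.710 89.654
4 0.788 0.761 97.497
5 0.418 0.214 101.654
final: 101.654 1.085

Arc 1: start y=13.360, vy=20.280 → t=4.717, apex=34.344, x_land=46.932, impact vy=-25.945
  bounce: vy ← 0.53·25.945 = 13.751
Arc 2: start y=0.000, vy=13.751 → t=2.806, apex=9.647, x_land=74.855, impact vy=-13.751
  bounce: vy ← 0.53·13.751 = 7.288
Arc 3: start y=0.000, vy=7.288 → t=1.487, apex=2.710, x_land=89.654, impact vy=-7.288
  bounce: vy ← 0.53·7.288 = 3.863
Arc 4: start y=0.000, vy=3.863 → t=0.788, apex=0.761, x_land=97.497, impact vy=-3.863
  bounce: vy ← 0.53·3.863 = 2.047
Arc 5: start y=0.000, vy=2.047 → t=0.418, apex=0.214, x_land=101.654, impact vy=-2.047
  bounce: vy ← 0.53·2.047 = 1.085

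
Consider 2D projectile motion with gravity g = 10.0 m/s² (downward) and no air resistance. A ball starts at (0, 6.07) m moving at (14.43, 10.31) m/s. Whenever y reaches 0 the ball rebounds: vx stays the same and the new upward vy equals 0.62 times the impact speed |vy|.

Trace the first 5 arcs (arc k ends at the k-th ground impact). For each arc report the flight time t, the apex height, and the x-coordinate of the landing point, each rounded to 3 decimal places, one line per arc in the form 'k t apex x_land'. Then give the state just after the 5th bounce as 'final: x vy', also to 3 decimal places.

1 2.540 11.385 36.652
2 1.871 4.376 63.652
3 1.160 1.682 80.392
4 0.719 0.647 90.771
5 0.446 0.249 97.206
final: 97.206 1.382

Arc 1: start y=6.070, vy=10.310 → t=2.540, apex=11.385, x_land=36.652, impact vy=-15.090
  bounce: vy ← 0.62·15.090 = 9.356
Arc 2: start y=0.000, vy=9.356 → t=1.871, apex=4.376, x_land=63.652, impact vy=-9.356
  bounce: vy ← 0.62·9.356 = 5.800
Arc 3: start y=0.000, vy=5.800 → t=1.160, apex=1.682, x_land=80.392, impact vy=-5.800
  bounce: vy ← 0.62·5.800 = 3.596
Arc 4: start y=0.000, vy=3.596 → t=0.719, apex=0.647, x_land=90.771, impact vy=-3.596
  bounce: vy ← 0.62·3.596 = 2.230
Arc 5: start y=0.000, vy=2.230 → t=0.446, apex=0.249, x_land=97.206, impact vy=-2.230
  bounce: vy ← 0.62·2.230 = 1.382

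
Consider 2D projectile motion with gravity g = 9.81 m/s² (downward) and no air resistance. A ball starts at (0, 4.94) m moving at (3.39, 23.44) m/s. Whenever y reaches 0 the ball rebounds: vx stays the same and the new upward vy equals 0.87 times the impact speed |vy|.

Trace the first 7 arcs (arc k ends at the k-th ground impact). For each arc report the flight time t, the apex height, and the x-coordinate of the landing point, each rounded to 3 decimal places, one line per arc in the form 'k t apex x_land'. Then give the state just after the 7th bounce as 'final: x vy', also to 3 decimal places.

1 4.981 32.944 16.886
2 4.509 24.935 32.172
3 3.923 18.873 45.472
4 3.413 14.285 57.042
5 2.969 10.813 67.109
6 2.583 8.184 75.867
7 2.248 6.194 83.486
final: 83.486 9.591

Arc 1: start y=4.940, vy=23.440 → t=4.981, apex=32.944, x_land=16.886, impact vy=-25.424
  bounce: vy ← 0.87·25.424 = 22.118
Arc 2: start y=0.000, vy=22.118 → t=4.509, apex=24.935, x_land=32.172, impact vy=-22.118
  bounce: vy ← 0.87·22.118 = 19.243
Arc 3: start y=0.000, vy=19.243 → t=3.923, apex=18.873, x_land=45.472, impact vy=-19.243
  bounce: vy ← 0.87·19.243 = 16.741
Arc 4: start y=0.000, vy=16.741 → t=3.413, apex=14.285, x_land=57.042, impact vy=-16.741
  bounce: vy ← 0.87·16.741 = 14.565
Arc 5: start y=0.000, vy=14.565 → t=2.969, apex=10.813, x_land=67.109, impact vy=-14.565
  bounce: vy ← 0.87·14.565 = 12.672
Arc 6: start y=0.000, vy=12.672 → t=2.583, apex=8.184, x_land=75.867, impact vy=-12.672
  bounce: vy ← 0.87·12.672 = 11.024
Arc 7: start y=0.000, vy=11.024 → t=2.248, apex=6.194, x_land=83.486, impact vy=-11.024
  bounce: vy ← 0.87·11.024 = 9.591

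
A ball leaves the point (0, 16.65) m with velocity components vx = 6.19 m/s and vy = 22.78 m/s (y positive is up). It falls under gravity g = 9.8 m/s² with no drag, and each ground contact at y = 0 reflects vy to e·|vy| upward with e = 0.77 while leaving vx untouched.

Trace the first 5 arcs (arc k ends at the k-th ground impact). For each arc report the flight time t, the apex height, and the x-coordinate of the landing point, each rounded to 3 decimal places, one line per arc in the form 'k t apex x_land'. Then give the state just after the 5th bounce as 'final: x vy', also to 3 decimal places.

1 5.291 43.126 32.752
2 4.569 25.569 61.033
3 3.518 15.160 82.808
4 2.709 8.988 99.576
5 2.086 5.329 112.487
final: 112.487 7.870

Arc 1: start y=16.650, vy=22.780 → t=5.291, apex=43.126, x_land=32.752, impact vy=-29.073
  bounce: vy ← 0.77·29.073 = 22.387
Arc 2: start y=0.000, vy=22.387 → t=4.569, apex=25.569, x_land=61.033, impact vy=-22.387
  bounce: vy ← 0.77·22.387 = 17.238
Arc 3: start y=0.000, vy=17.238 → t=3.518, apex=15.160, x_land=82.808, impact vy=-17.238
  bounce: vy ← 0.77·17.238 = 13.273
Arc 4: start y=0.000, vy=13.273 → t=2.709, apex=8.988, x_land=99.576, impact vy=-13.273
  bounce: vy ← 0.77·13.273 = 10.220
Arc 5: start y=0.000, vy=10.220 → t=2.086, apex=5.329, x_land=112.487, impact vy=-10.220
  bounce: vy ← 0.77·10.220 = 7.870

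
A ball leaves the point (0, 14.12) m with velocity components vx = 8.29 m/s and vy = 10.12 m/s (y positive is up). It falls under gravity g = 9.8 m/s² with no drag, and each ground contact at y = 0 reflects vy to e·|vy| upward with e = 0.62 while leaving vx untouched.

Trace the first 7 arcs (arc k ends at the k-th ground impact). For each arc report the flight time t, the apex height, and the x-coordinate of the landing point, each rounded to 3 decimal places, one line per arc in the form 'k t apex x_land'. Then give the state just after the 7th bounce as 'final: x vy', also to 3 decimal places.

Arc 1: start y=14.120, vy=10.120 → t=3.020, apex=19.345, x_land=25.033, impact vy=-19.472
  bounce: vy ← 0.62·19.472 = 12.073
Arc 2: start y=0.000, vy=12.073 → t=2.464, apex=7.436, x_land=45.458, impact vy=-12.073
  bounce: vy ← 0.62·12.073 = 7.485
Arc 3: start y=0.000, vy=7.485 → t=1.528, apex=2.859, x_land=58.121, impact vy=-7.485
  bounce: vy ← 0.62·7.485 = 4.641
Arc 4: start y=0.000, vy=4.641 → t=0.947, apex=1.099, x_land=65.973, impact vy=-4.641
  bounce: vy ← 0.62·4.641 = 2.877
Arc 5: start y=0.000, vy=2.877 → t=0.587, apex=0.422, x_land=70.841, impact vy=-2.877
  bounce: vy ← 0.62·2.877 = 1.784
Arc 6: start y=0.000, vy=1.784 → t=0.364, apex=0.162, x_land=73.859, impact vy=-1.784
  bounce: vy ← 0.62·1.784 = 1.106
Arc 7: start y=0.000, vy=1.106 → t=0.226, apex=0.062, x_land=75.730, impact vy=-1.106
  bounce: vy ← 0.62·1.106 = 0.686

1 3.020 19.345 25.033
2 2.464 7.436 45.458
3 1.528 2.859 58.121
4 0.947 1.099 65.973
5 0.587 0.422 70.841
6 0.364 0.162 73.859
7 0.226 0.062 75.730
final: 75.730 0.686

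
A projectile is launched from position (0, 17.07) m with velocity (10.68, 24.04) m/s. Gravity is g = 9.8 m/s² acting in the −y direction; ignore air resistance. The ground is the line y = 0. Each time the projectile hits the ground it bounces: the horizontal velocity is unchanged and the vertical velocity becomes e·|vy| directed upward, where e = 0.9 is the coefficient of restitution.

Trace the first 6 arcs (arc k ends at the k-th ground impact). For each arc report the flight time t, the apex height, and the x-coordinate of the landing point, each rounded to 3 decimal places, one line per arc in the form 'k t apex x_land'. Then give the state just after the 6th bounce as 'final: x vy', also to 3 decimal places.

Arc 1: start y=17.070, vy=24.040 → t=5.535, apex=46.556, x_land=59.119, impact vy=-30.208
  bounce: vy ← 0.9·30.208 = 27.187
Arc 2: start y=0.000, vy=27.187 → t=5.548, apex=37.710, x_land=118.375, impact vy=-27.187
  bounce: vy ← 0.9·27.187 = 24.468
Arc 3: start y=0.000, vy=24.468 → t=4.993, apex=30.545, x_land=171.705, impact vy=-24.468
  bounce: vy ← 0.9·24.468 = 22.021
Arc 4: start y=0.000, vy=22.021 → t=4.494, apex=24.742, x_land=219.703, impact vy=-22.021
  bounce: vy ← 0.9·22.021 = 19.819
Arc 5: start y=0.000, vy=19.819 → t=4.045, apex=20.041, x_land=262.900, impact vy=-19.819
  bounce: vy ← 0.9·19.819 = 17.837
Arc 6: start y=0.000, vy=17.837 → t=3.640, apex=16.233, x_land=301.778, impact vy=-17.837
  bounce: vy ← 0.9·17.837 = 16.054

1 5.535 46.556 59.119
2 5.548 37.710 118.375
3 4.993 30.545 171.705
4 4.494 24.742 219.703
5 4.045 20.041 262.900
6 3.640 16.233 301.778
final: 301.778 16.054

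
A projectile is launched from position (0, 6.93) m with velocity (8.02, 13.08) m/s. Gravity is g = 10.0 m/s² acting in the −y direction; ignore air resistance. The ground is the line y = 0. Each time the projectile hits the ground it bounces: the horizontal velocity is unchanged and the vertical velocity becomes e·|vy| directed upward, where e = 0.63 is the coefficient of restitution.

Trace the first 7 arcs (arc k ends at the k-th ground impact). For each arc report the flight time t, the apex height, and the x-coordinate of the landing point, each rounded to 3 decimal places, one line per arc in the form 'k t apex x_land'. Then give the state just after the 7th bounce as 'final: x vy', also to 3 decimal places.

Arc 1: start y=6.930, vy=13.080 → t=3.068, apex=15.484, x_land=24.604, impact vy=-17.598
  bounce: vy ← 0.63·17.598 = 11.087
Arc 2: start y=0.000, vy=11.087 → t=2.217, apex=6.146, x_land=42.387, impact vy=-11.087
  bounce: vy ← 0.63·11.087 = 6.985
Arc 3: start y=0.000, vy=6.985 → t=1.397, apex=2.439, x_land=53.590, impact vy=-6.985
  bounce: vy ← 0.63·6.985 = 4.400
Arc 4: start y=0.000, vy=4.400 → t=0.880, apex=0.968, x_land=60.648, impact vy=-4.400
  bounce: vy ← 0.63·4.400 = 2.772
Arc 5: start y=0.000, vy=2.772 → t=0.554, apex=0.384, x_land=65.095, impact vy=-2.772
  bounce: vy ← 0.63·2.772 = 1.746
Arc 6: start y=0.000, vy=1.746 → t=0.349, apex=0.153, x_land=67.896, impact vy=-1.746
  bounce: vy ← 0.63·1.746 = 1.100
Arc 7: start y=0.000, vy=1.100 → t=0.220, apex=0.061, x_land=69.661, impact vy=-1.100
  bounce: vy ← 0.63·1.100 = 0.693

1 3.068 15.484 24.604
2 2.217 6.146 42.387
3 1.397 2.439 53.590
4 0.880 0.968 60.648
5 0.554 0.384 65.095
6 0.349 0.153 67.896
7 0.220 0.061 69.661
final: 69.661 0.693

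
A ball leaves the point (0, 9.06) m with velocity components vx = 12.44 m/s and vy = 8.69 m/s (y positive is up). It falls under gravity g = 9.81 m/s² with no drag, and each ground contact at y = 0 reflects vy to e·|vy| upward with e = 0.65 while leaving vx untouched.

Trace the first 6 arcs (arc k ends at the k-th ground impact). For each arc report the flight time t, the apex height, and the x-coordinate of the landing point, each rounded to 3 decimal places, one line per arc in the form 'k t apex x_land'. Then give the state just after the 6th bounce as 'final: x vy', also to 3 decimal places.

1 2.508 12.909 31.201
2 2.109 5.454 57.436
3 1.371 2.304 74.489
4 0.891 0.974 85.574
5 0.579 0.411 92.779
6 0.376 0.174 97.462
final: 97.462 1.200

Arc 1: start y=9.060, vy=8.690 → t=2.508, apex=12.909, x_land=31.201, impact vy=-15.915
  bounce: vy ← 0.65·15.915 = 10.344
Arc 2: start y=0.000, vy=10.344 → t=2.109, apex=5.454, x_land=57.436, impact vy=-10.344
  bounce: vy ← 0.65·10.344 = 6.724
Arc 3: start y=0.000, vy=6.724 → t=1.371, apex=2.304, x_land=74.489, impact vy=-6.724
  bounce: vy ← 0.65·6.724 = 4.371
Arc 4: start y=0.000, vy=4.371 → t=0.891, apex=0.974, x_land=85.574, impact vy=-4.371
  bounce: vy ← 0.65·4.371 = 2.841
Arc 5: start y=0.000, vy=2.841 → t=0.579, apex=0.411, x_land=92.779, impact vy=-2.841
  bounce: vy ← 0.65·2.841 = 1.847
Arc 6: start y=0.000, vy=1.847 → t=0.376, apex=0.174, x_land=97.462, impact vy=-1.847
  bounce: vy ← 0.65·1.847 = 1.200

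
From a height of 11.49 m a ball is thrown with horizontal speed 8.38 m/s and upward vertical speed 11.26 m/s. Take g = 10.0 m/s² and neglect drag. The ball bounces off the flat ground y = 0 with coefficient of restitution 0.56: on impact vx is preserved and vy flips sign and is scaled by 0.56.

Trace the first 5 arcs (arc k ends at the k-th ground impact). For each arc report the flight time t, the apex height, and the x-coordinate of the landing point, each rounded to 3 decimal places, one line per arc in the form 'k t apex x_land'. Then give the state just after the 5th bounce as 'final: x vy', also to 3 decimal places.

1 3.014 17.829 25.260
2 2.115 5.591 42.984
3 1.184 1.753 52.909
4 0.663 0.550 58.467
5 0.371 0.172 61.579
final: 61.579 1.040

Arc 1: start y=11.490, vy=11.260 → t=3.014, apex=17.829, x_land=25.260, impact vy=-18.884
  bounce: vy ← 0.56·18.884 = 10.575
Arc 2: start y=0.000, vy=10.575 → t=2.115, apex=5.591, x_land=42.984, impact vy=-10.575
  bounce: vy ← 0.56·10.575 = 5.922
Arc 3: start y=0.000, vy=5.922 → t=1.184, apex=1.753, x_land=52.909, impact vy=-5.922
  bounce: vy ← 0.56·5.922 = 3.316
Arc 4: start y=0.000, vy=3.316 → t=0.663, apex=0.550, x_land=58.467, impact vy=-3.316
  bounce: vy ← 0.56·3.316 = 1.857
Arc 5: start y=0.000, vy=1.857 → t=0.371, apex=0.172, x_land=61.579, impact vy=-1.857
  bounce: vy ← 0.56·1.857 = 1.040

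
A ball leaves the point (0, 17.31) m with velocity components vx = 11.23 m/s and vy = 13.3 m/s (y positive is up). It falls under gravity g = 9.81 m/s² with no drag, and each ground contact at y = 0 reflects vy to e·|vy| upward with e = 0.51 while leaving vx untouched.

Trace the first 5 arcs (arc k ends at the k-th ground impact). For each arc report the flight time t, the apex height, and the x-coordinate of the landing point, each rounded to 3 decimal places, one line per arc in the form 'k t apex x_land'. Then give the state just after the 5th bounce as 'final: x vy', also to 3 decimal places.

Arc 1: start y=17.310, vy=13.300 → t=3.672, apex=26.326, x_land=41.242, impact vy=-22.727
  bounce: vy ← 0.51·22.727 = 11.591
Arc 2: start y=0.000, vy=11.591 → t=2.363, apex=6.847, x_land=67.779, impact vy=-11.591
  bounce: vy ← 0.51·11.591 = 5.911
Arc 3: start y=0.000, vy=5.911 → t=1.205, apex=1.781, x_land=81.313, impact vy=-5.911
  bounce: vy ← 0.51·5.911 = 3.015
Arc 4: start y=0.000, vy=3.015 → t=0.615, apex=0.463, x_land=88.215, impact vy=-3.015
  bounce: vy ← 0.51·3.015 = 1.538
Arc 5: start y=0.000, vy=1.538 → t=0.313, apex=0.120, x_land=91.735, impact vy=-1.538
  bounce: vy ← 0.51·1.538 = 0.784

1 3.672 26.326 41.242
2 2.363 6.847 67.779
3 1.205 1.781 81.313
4 0.615 0.463 88.215
5 0.313 0.120 91.735
final: 91.735 0.784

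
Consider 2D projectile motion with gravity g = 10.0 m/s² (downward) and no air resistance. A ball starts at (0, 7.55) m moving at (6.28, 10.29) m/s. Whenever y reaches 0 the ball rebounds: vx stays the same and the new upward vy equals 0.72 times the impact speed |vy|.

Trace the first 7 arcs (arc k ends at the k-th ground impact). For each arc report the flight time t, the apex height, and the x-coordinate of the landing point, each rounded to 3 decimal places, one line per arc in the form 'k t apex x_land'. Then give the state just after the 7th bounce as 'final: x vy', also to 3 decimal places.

1 2.632 12.844 16.527
2 2.308 6.658 31.022
3 1.662 3.452 41.457
4 1.196 1.789 48.971
5 0.861 0.928 54.381
6 0.620 0.481 58.276
7 0.447 0.249 61.081
final: 61.081 1.608

Arc 1: start y=7.550, vy=10.290 → t=2.632, apex=12.844, x_land=16.527, impact vy=-16.028
  bounce: vy ← 0.72·16.028 = 11.540
Arc 2: start y=0.000, vy=11.540 → t=2.308, apex=6.658, x_land=31.022, impact vy=-11.540
  bounce: vy ← 0.72·11.540 = 8.309
Arc 3: start y=0.000, vy=8.309 → t=1.662, apex=3.452, x_land=41.457, impact vy=-8.309
  bounce: vy ← 0.72·8.309 = 5.982
Arc 4: start y=0.000, vy=5.982 → t=1.196, apex=1.789, x_land=48.971, impact vy=-5.982
  bounce: vy ← 0.72·5.982 = 4.307
Arc 5: start y=0.000, vy=4.307 → t=0.861, apex=0.928, x_land=54.381, impact vy=-4.307
  bounce: vy ← 0.72·4.307 = 3.101
Arc 6: start y=0.000, vy=3.101 → t=0.620, apex=0.481, x_land=58.276, impact vy=-3.101
  bounce: vy ← 0.72·3.101 = 2.233
Arc 7: start y=0.000, vy=2.233 → t=0.447, apex=0.249, x_land=61.081, impact vy=-2.233
  bounce: vy ← 0.72·2.233 = 1.608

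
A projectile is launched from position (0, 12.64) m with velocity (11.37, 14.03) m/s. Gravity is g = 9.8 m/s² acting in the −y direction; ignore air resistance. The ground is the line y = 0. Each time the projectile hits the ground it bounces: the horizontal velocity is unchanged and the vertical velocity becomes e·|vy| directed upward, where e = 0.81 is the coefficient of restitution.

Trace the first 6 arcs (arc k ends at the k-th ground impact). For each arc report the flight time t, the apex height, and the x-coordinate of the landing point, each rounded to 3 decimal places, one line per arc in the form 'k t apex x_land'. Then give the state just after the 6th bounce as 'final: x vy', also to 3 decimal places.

Arc 1: start y=12.640, vy=14.030 → t=3.583, apex=22.683, x_land=40.741, impact vy=-21.085
  bounce: vy ← 0.81·21.085 = 17.079
Arc 2: start y=0.000, vy=17.079 → t=3.486, apex=14.882, x_land=80.371, impact vy=-17.079
  bounce: vy ← 0.81·17.079 = 13.834
Arc 3: start y=0.000, vy=13.834 → t=2.823, apex=9.764, x_land=112.472, impact vy=-13.834
  bounce: vy ← 0.81·13.834 = 11.206
Arc 4: start y=0.000, vy=11.206 → t=2.287, apex=6.406, x_land=138.473, impact vy=-11.206
  bounce: vy ← 0.81·11.206 = 9.076
Arc 5: start y=0.000, vy=9.076 → t=1.852, apex=4.203, x_land=159.534, impact vy=-9.076
  bounce: vy ← 0.81·9.076 = 7.352
Arc 6: start y=0.000, vy=7.352 → t=1.500, apex=2.758, x_land=176.594, impact vy=-7.352
  bounce: vy ← 0.81·7.352 = 5.955

1 3.583 22.683 40.741
2 3.486 14.882 80.371
3 2.823 9.764 112.472
4 2.287 6.406 138.473
5 1.852 4.203 159.534
6 1.500 2.758 176.594
final: 176.594 5.955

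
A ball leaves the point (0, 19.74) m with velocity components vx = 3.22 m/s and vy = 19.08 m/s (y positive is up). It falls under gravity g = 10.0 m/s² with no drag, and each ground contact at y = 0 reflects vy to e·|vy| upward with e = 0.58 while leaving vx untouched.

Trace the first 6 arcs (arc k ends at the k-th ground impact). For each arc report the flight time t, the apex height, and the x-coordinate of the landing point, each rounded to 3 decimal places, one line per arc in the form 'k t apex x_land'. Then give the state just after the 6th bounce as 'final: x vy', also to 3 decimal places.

1 4.663 37.942 15.014
2 3.195 12.764 25.303
3 1.853 4.294 31.271
4 1.075 1.444 34.733
5 0.623 0.486 36.740
6 0.362 0.163 37.905
final: 37.905 1.049

Arc 1: start y=19.740, vy=19.080 → t=4.663, apex=37.942, x_land=15.014, impact vy=-27.547
  bounce: vy ← 0.58·27.547 = 15.977
Arc 2: start y=0.000, vy=15.977 → t=3.195, apex=12.764, x_land=25.303, impact vy=-15.977
  bounce: vy ← 0.58·15.977 = 9.267
Arc 3: start y=0.000, vy=9.267 → t=1.853, apex=4.294, x_land=31.271, impact vy=-9.267
  bounce: vy ← 0.58·9.267 = 5.375
Arc 4: start y=0.000, vy=5.375 → t=1.075, apex=1.444, x_land=34.733, impact vy=-5.375
  bounce: vy ← 0.58·5.375 = 3.117
Arc 5: start y=0.000, vy=3.117 → t=0.623, apex=0.486, x_land=36.740, impact vy=-3.117
  bounce: vy ← 0.58·3.117 = 1.808
Arc 6: start y=0.000, vy=1.808 → t=0.362, apex=0.163, x_land=37.905, impact vy=-1.808
  bounce: vy ← 0.58·1.808 = 1.049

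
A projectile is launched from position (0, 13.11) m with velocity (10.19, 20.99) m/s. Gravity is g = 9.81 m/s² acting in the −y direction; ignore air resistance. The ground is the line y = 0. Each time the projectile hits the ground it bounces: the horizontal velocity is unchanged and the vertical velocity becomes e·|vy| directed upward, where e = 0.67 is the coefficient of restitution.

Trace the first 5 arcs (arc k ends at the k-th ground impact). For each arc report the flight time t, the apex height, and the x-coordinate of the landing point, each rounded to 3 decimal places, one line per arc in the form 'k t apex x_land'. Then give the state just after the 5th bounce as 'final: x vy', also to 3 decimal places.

1 4.832 35.566 49.242
2 3.608 15.965 86.011
3 2.418 7.167 110.645
4 1.620 3.217 127.151
5 1.085 1.444 138.209
final: 138.209 3.566

Arc 1: start y=13.110, vy=20.990 → t=4.832, apex=35.566, x_land=49.242, impact vy=-26.416
  bounce: vy ← 0.67·26.416 = 17.699
Arc 2: start y=0.000, vy=17.699 → t=3.608, apex=15.965, x_land=86.011, impact vy=-17.699
  bounce: vy ← 0.67·17.699 = 11.858
Arc 3: start y=0.000, vy=11.858 → t=2.418, apex=7.167, x_land=110.645, impact vy=-11.858
  bounce: vy ← 0.67·11.858 = 7.945
Arc 4: start y=0.000, vy=7.945 → t=1.620, apex=3.217, x_land=127.151, impact vy=-7.945
  bounce: vy ← 0.67·7.945 = 5.323
Arc 5: start y=0.000, vy=5.323 → t=1.085, apex=1.444, x_land=138.209, impact vy=-5.323
  bounce: vy ← 0.67·5.323 = 3.566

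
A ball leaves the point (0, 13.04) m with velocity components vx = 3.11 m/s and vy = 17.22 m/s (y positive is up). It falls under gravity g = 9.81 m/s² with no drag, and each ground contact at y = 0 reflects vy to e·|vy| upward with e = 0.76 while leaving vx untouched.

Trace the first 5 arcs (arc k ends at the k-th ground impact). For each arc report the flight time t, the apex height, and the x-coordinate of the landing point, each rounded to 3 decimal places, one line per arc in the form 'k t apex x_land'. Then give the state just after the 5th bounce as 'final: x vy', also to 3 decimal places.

1 4.151 28.154 12.910
2 3.642 16.262 24.235
3 2.768 9.393 32.843
4 2.103 5.425 39.384
5 1.599 3.134 44.356
final: 44.356 5.959

Arc 1: start y=13.040, vy=17.220 → t=4.151, apex=28.154, x_land=12.910, impact vy=-23.503
  bounce: vy ← 0.76·23.503 = 17.862
Arc 2: start y=0.000, vy=17.862 → t=3.642, apex=16.262, x_land=24.235, impact vy=-17.862
  bounce: vy ← 0.76·17.862 = 13.575
Arc 3: start y=0.000, vy=13.575 → t=2.768, apex=9.393, x_land=32.843, impact vy=-13.575
  bounce: vy ← 0.76·13.575 = 10.317
Arc 4: start y=0.000, vy=10.317 → t=2.103, apex=5.425, x_land=39.384, impact vy=-10.317
  bounce: vy ← 0.76·10.317 = 7.841
Arc 5: start y=0.000, vy=7.841 → t=1.599, apex=3.134, x_land=44.356, impact vy=-7.841
  bounce: vy ← 0.76·7.841 = 5.959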